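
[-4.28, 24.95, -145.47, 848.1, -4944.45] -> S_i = -4.28*(-5.83)^i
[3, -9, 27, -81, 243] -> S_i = 3*-3^i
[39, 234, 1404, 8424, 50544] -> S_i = 39*6^i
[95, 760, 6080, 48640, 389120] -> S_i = 95*8^i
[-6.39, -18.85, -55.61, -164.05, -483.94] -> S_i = -6.39*2.95^i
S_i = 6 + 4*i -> [6, 10, 14, 18, 22]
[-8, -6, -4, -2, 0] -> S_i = -8 + 2*i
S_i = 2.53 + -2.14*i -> [2.53, 0.39, -1.75, -3.89, -6.03]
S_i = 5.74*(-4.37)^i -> [5.74, -25.08, 109.62, -479.02, 2093.33]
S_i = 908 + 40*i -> [908, 948, 988, 1028, 1068]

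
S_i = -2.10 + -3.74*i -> [-2.1, -5.84, -9.58, -13.32, -17.06]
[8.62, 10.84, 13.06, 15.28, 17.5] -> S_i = 8.62 + 2.22*i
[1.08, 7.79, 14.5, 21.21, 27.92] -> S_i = 1.08 + 6.71*i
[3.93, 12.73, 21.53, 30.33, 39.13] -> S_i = 3.93 + 8.80*i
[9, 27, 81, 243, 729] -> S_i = 9*3^i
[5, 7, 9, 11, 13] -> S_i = 5 + 2*i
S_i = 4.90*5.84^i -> [4.9, 28.62, 167.12, 975.97, 5699.64]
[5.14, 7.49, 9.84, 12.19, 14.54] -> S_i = 5.14 + 2.35*i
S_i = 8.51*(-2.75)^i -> [8.51, -23.4, 64.36, -176.98, 486.7]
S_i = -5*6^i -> [-5, -30, -180, -1080, -6480]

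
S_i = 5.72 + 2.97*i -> [5.72, 8.69, 11.66, 14.63, 17.6]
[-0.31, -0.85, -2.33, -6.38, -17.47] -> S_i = -0.31*2.74^i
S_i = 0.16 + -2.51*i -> [0.16, -2.35, -4.86, -7.37, -9.88]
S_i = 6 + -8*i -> [6, -2, -10, -18, -26]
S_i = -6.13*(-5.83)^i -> [-6.13, 35.74, -208.35, 1214.69, -7081.65]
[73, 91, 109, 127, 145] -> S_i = 73 + 18*i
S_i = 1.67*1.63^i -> [1.67, 2.72, 4.44, 7.23, 11.79]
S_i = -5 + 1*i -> [-5, -4, -3, -2, -1]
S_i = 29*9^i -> [29, 261, 2349, 21141, 190269]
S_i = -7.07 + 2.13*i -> [-7.07, -4.94, -2.81, -0.68, 1.45]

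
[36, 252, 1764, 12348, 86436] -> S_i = 36*7^i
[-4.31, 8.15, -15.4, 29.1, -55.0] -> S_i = -4.31*(-1.89)^i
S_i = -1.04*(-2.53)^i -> [-1.04, 2.63, -6.66, 16.84, -42.61]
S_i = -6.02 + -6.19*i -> [-6.02, -12.21, -18.4, -24.59, -30.78]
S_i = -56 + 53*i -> [-56, -3, 50, 103, 156]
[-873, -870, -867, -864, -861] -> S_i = -873 + 3*i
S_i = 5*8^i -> [5, 40, 320, 2560, 20480]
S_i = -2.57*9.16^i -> [-2.57, -23.54, -215.64, -1975.24, -18093.18]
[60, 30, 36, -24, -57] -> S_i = Random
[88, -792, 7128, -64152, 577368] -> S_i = 88*-9^i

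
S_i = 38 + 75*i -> [38, 113, 188, 263, 338]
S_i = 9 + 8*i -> [9, 17, 25, 33, 41]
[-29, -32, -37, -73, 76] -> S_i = Random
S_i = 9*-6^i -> [9, -54, 324, -1944, 11664]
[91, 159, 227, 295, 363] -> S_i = 91 + 68*i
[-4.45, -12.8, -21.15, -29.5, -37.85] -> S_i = -4.45 + -8.35*i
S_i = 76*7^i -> [76, 532, 3724, 26068, 182476]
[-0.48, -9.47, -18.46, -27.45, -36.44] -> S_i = -0.48 + -8.99*i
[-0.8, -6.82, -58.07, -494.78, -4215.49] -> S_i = -0.80*8.52^i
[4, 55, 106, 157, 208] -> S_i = 4 + 51*i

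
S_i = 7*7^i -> [7, 49, 343, 2401, 16807]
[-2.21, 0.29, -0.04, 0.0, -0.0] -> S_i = -2.21*(-0.13)^i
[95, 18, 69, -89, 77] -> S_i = Random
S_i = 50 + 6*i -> [50, 56, 62, 68, 74]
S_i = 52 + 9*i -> [52, 61, 70, 79, 88]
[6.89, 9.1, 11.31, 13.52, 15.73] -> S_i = 6.89 + 2.21*i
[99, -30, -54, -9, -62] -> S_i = Random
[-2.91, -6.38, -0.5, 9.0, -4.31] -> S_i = Random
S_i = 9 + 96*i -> [9, 105, 201, 297, 393]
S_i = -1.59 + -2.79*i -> [-1.59, -4.38, -7.17, -9.96, -12.75]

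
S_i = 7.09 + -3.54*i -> [7.09, 3.55, 0.01, -3.53, -7.07]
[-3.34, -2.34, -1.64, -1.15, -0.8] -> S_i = -3.34*0.70^i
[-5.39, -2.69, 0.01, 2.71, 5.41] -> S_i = -5.39 + 2.70*i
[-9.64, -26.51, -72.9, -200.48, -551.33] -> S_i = -9.64*2.75^i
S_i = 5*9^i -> [5, 45, 405, 3645, 32805]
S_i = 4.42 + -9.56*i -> [4.42, -5.14, -14.7, -24.26, -33.82]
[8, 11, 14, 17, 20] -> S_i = 8 + 3*i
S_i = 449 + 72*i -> [449, 521, 593, 665, 737]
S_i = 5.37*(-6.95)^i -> [5.37, -37.32, 259.38, -1802.72, 12528.92]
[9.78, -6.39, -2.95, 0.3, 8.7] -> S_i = Random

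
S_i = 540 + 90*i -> [540, 630, 720, 810, 900]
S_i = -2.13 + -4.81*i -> [-2.13, -6.94, -11.75, -16.56, -21.37]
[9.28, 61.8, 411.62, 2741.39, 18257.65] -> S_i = 9.28*6.66^i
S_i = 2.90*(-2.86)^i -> [2.9, -8.29, 23.72, -67.84, 194.03]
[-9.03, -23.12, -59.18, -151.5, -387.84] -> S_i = -9.03*2.56^i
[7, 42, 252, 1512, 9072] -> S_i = 7*6^i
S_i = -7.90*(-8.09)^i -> [-7.9, 63.91, -517.04, 4182.85, -33839.28]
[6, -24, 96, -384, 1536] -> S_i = 6*-4^i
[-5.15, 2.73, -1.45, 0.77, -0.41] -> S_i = -5.15*(-0.53)^i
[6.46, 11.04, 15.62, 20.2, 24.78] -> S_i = 6.46 + 4.58*i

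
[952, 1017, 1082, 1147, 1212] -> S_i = 952 + 65*i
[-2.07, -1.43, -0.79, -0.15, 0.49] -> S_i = -2.07 + 0.64*i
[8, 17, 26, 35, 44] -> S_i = 8 + 9*i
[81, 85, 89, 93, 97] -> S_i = 81 + 4*i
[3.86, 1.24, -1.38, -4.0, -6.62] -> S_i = 3.86 + -2.62*i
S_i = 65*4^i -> [65, 260, 1040, 4160, 16640]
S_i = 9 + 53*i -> [9, 62, 115, 168, 221]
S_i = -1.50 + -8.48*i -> [-1.5, -9.98, -18.46, -26.94, -35.42]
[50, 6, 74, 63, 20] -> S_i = Random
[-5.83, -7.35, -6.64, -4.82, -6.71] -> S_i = Random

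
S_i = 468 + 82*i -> [468, 550, 632, 714, 796]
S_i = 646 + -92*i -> [646, 554, 462, 370, 278]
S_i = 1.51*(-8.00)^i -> [1.51, -12.08, 96.64, -773.12, 6184.96]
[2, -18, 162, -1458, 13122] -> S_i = 2*-9^i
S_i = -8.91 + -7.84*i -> [-8.91, -16.75, -24.59, -32.43, -40.27]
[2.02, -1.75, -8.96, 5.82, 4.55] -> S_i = Random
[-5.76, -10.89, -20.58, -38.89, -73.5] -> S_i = -5.76*1.89^i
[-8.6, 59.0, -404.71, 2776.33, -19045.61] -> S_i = -8.60*(-6.86)^i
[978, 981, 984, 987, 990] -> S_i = 978 + 3*i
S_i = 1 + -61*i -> [1, -60, -121, -182, -243]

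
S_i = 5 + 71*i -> [5, 76, 147, 218, 289]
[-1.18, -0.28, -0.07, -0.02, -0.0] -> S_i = -1.18*0.24^i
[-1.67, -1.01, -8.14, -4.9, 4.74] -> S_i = Random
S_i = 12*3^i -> [12, 36, 108, 324, 972]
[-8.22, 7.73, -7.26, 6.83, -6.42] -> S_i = -8.22*(-0.94)^i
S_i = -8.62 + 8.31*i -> [-8.62, -0.31, 8.0, 16.31, 24.62]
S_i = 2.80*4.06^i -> [2.8, 11.37, 46.15, 187.39, 760.79]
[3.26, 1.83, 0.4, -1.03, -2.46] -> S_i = 3.26 + -1.43*i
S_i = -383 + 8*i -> [-383, -375, -367, -359, -351]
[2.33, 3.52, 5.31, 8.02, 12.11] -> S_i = 2.33*1.51^i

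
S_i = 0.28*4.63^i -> [0.28, 1.3, 6.0, 27.79, 128.67]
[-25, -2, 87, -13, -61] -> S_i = Random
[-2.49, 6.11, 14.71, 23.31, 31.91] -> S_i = -2.49 + 8.60*i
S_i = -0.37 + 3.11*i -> [-0.37, 2.74, 5.85, 8.96, 12.07]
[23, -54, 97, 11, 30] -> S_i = Random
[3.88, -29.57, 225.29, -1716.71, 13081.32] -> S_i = 3.88*(-7.62)^i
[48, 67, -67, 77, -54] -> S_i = Random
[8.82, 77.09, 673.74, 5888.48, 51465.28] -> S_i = 8.82*8.74^i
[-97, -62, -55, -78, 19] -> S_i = Random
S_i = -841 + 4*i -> [-841, -837, -833, -829, -825]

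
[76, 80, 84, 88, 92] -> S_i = 76 + 4*i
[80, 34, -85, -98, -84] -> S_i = Random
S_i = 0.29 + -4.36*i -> [0.29, -4.07, -8.43, -12.79, -17.15]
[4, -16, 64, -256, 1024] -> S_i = 4*-4^i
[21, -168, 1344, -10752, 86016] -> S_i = 21*-8^i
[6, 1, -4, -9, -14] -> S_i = 6 + -5*i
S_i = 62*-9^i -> [62, -558, 5022, -45198, 406782]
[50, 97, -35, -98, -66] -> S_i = Random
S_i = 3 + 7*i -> [3, 10, 17, 24, 31]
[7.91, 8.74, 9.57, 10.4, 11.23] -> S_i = 7.91 + 0.83*i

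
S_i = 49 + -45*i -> [49, 4, -41, -86, -131]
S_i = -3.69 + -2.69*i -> [-3.69, -6.38, -9.07, -11.76, -14.45]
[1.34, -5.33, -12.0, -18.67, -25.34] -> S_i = 1.34 + -6.67*i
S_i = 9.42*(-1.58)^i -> [9.42, -14.88, 23.52, -37.16, 58.71]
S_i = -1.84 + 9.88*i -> [-1.84, 8.04, 17.92, 27.8, 37.68]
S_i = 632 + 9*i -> [632, 641, 650, 659, 668]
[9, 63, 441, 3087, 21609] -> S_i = 9*7^i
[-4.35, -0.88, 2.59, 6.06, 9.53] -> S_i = -4.35 + 3.47*i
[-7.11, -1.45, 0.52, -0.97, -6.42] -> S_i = Random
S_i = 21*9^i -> [21, 189, 1701, 15309, 137781]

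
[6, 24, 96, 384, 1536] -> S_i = 6*4^i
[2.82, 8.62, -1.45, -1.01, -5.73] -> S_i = Random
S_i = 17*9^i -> [17, 153, 1377, 12393, 111537]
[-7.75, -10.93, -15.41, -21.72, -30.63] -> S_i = -7.75*1.41^i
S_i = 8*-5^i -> [8, -40, 200, -1000, 5000]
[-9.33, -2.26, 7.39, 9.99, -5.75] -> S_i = Random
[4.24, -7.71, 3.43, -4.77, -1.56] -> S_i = Random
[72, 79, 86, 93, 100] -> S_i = 72 + 7*i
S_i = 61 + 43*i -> [61, 104, 147, 190, 233]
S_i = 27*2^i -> [27, 54, 108, 216, 432]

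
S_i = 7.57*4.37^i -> [7.57, 33.08, 144.56, 631.74, 2760.72]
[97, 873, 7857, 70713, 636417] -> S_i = 97*9^i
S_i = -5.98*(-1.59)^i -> [-5.98, 9.51, -15.12, 24.04, -38.22]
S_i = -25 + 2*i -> [-25, -23, -21, -19, -17]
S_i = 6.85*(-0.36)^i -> [6.85, -2.47, 0.89, -0.32, 0.12]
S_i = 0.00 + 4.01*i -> [0.0, 4.01, 8.02, 12.03, 16.04]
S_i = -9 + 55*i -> [-9, 46, 101, 156, 211]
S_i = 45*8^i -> [45, 360, 2880, 23040, 184320]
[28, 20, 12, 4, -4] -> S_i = 28 + -8*i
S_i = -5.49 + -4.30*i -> [-5.49, -9.79, -14.09, -18.39, -22.69]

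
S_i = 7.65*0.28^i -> [7.65, 2.14, 0.6, 0.17, 0.05]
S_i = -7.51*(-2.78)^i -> [-7.51, 20.88, -58.04, 161.35, -448.56]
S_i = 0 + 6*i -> [0, 6, 12, 18, 24]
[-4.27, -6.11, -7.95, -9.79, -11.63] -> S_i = -4.27 + -1.84*i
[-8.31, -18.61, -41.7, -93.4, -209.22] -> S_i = -8.31*2.24^i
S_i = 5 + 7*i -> [5, 12, 19, 26, 33]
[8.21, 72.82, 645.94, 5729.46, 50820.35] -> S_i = 8.21*8.87^i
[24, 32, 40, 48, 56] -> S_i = 24 + 8*i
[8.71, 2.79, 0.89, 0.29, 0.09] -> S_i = 8.71*0.32^i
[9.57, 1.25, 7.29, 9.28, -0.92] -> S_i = Random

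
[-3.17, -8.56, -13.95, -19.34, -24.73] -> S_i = -3.17 + -5.39*i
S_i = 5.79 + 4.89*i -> [5.79, 10.68, 15.57, 20.46, 25.35]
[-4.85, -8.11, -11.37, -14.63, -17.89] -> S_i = -4.85 + -3.26*i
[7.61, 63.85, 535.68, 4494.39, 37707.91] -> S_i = 7.61*8.39^i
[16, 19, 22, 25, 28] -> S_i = 16 + 3*i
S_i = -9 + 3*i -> [-9, -6, -3, 0, 3]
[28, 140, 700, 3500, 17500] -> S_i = 28*5^i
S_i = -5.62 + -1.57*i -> [-5.62, -7.19, -8.76, -10.33, -11.9]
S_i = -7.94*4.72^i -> [-7.94, -37.48, -176.89, -834.92, -3940.84]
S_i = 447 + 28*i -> [447, 475, 503, 531, 559]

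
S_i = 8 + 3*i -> [8, 11, 14, 17, 20]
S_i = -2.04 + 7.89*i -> [-2.04, 5.85, 13.74, 21.63, 29.52]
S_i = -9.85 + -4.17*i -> [-9.85, -14.02, -18.19, -22.36, -26.53]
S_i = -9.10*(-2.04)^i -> [-9.1, 18.56, -37.87, 77.26, -157.6]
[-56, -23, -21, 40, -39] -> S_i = Random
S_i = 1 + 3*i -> [1, 4, 7, 10, 13]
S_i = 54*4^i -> [54, 216, 864, 3456, 13824]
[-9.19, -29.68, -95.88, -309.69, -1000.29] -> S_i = -9.19*3.23^i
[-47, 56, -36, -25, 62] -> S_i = Random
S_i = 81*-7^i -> [81, -567, 3969, -27783, 194481]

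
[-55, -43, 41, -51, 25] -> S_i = Random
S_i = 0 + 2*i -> [0, 2, 4, 6, 8]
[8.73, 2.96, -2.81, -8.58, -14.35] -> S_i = 8.73 + -5.77*i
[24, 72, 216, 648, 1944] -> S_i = 24*3^i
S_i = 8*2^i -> [8, 16, 32, 64, 128]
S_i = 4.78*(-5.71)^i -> [4.78, -27.29, 155.85, -889.89, 5081.27]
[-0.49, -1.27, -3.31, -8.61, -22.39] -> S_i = -0.49*2.60^i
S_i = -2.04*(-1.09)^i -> [-2.04, 2.22, -2.42, 2.64, -2.88]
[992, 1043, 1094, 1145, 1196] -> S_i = 992 + 51*i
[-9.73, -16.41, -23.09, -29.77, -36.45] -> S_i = -9.73 + -6.68*i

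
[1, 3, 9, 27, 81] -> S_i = 1*3^i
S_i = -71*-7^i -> [-71, 497, -3479, 24353, -170471]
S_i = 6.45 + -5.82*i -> [6.45, 0.63, -5.19, -11.01, -16.83]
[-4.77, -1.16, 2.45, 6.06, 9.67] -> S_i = -4.77 + 3.61*i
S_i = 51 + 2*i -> [51, 53, 55, 57, 59]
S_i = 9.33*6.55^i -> [9.33, 61.11, 400.28, 2621.84, 17173.03]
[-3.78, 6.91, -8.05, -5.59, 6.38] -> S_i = Random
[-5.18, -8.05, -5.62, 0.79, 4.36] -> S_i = Random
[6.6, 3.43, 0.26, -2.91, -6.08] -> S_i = 6.60 + -3.17*i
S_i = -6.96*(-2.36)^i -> [-6.96, 16.43, -38.76, 91.48, -215.9]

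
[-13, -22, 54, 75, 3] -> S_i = Random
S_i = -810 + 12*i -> [-810, -798, -786, -774, -762]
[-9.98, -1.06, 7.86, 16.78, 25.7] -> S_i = -9.98 + 8.92*i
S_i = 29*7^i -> [29, 203, 1421, 9947, 69629]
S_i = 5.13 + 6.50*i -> [5.13, 11.63, 18.13, 24.63, 31.13]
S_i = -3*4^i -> [-3, -12, -48, -192, -768]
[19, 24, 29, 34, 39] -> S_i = 19 + 5*i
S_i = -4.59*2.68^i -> [-4.59, -12.3, -32.97, -88.35, -236.78]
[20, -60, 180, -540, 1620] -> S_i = 20*-3^i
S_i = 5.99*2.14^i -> [5.99, 12.82, 27.43, 58.7, 125.63]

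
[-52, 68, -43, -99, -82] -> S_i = Random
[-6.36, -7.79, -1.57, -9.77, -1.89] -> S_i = Random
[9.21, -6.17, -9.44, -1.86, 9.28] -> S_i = Random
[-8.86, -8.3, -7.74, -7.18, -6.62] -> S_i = -8.86 + 0.56*i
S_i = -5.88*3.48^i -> [-5.88, -20.46, -71.21, -247.81, -862.37]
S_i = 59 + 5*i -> [59, 64, 69, 74, 79]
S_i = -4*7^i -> [-4, -28, -196, -1372, -9604]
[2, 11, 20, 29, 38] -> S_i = 2 + 9*i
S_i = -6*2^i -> [-6, -12, -24, -48, -96]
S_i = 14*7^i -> [14, 98, 686, 4802, 33614]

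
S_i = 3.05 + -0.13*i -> [3.05, 2.92, 2.79, 2.66, 2.53]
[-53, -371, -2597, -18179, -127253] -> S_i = -53*7^i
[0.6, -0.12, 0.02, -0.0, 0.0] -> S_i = 0.60*(-0.20)^i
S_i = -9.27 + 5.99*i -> [-9.27, -3.28, 2.71, 8.7, 14.69]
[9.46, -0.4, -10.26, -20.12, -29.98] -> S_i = 9.46 + -9.86*i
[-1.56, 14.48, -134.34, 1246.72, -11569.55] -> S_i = -1.56*(-9.28)^i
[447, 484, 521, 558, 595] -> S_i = 447 + 37*i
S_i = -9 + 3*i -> [-9, -6, -3, 0, 3]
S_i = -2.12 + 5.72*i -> [-2.12, 3.6, 9.32, 15.04, 20.76]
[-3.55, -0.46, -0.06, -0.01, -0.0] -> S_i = -3.55*0.13^i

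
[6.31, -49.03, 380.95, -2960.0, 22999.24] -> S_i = 6.31*(-7.77)^i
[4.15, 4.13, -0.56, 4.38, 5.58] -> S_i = Random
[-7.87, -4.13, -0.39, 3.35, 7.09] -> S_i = -7.87 + 3.74*i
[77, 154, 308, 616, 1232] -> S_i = 77*2^i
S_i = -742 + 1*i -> [-742, -741, -740, -739, -738]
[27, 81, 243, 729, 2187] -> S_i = 27*3^i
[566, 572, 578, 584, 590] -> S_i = 566 + 6*i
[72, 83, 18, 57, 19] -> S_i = Random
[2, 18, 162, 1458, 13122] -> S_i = 2*9^i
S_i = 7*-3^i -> [7, -21, 63, -189, 567]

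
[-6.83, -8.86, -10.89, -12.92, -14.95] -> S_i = -6.83 + -2.03*i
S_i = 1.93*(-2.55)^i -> [1.93, -4.92, 12.55, -32.0, 81.61]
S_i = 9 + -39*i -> [9, -30, -69, -108, -147]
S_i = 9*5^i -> [9, 45, 225, 1125, 5625]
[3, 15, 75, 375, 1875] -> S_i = 3*5^i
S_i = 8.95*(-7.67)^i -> [8.95, -68.65, 526.52, -4038.4, 30974.51]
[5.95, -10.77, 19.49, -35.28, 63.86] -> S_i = 5.95*(-1.81)^i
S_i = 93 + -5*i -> [93, 88, 83, 78, 73]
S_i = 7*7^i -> [7, 49, 343, 2401, 16807]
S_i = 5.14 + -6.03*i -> [5.14, -0.89, -6.92, -12.95, -18.98]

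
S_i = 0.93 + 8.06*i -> [0.93, 8.99, 17.05, 25.11, 33.17]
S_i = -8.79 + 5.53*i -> [-8.79, -3.26, 2.27, 7.8, 13.33]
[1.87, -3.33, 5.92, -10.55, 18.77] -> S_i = 1.87*(-1.78)^i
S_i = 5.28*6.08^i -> [5.28, 32.1, 195.18, 1186.71, 7215.2]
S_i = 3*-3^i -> [3, -9, 27, -81, 243]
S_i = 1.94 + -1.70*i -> [1.94, 0.24, -1.46, -3.16, -4.86]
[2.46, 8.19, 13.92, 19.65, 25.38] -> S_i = 2.46 + 5.73*i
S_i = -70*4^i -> [-70, -280, -1120, -4480, -17920]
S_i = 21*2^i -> [21, 42, 84, 168, 336]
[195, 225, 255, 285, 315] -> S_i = 195 + 30*i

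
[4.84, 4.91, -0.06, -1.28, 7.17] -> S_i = Random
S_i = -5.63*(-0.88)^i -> [-5.63, 4.95, -4.36, 3.84, -3.38]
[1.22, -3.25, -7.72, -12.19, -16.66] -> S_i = 1.22 + -4.47*i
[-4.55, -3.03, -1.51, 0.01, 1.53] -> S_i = -4.55 + 1.52*i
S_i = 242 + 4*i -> [242, 246, 250, 254, 258]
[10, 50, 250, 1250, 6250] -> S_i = 10*5^i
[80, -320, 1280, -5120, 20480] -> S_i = 80*-4^i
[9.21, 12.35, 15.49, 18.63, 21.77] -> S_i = 9.21 + 3.14*i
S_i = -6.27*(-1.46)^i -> [-6.27, 9.15, -13.37, 19.51, -28.49]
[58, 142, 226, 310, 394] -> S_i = 58 + 84*i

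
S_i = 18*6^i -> [18, 108, 648, 3888, 23328]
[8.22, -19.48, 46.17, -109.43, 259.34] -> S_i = 8.22*(-2.37)^i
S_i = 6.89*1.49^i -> [6.89, 10.27, 15.3, 22.79, 33.96]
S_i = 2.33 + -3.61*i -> [2.33, -1.28, -4.89, -8.5, -12.11]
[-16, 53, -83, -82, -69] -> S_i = Random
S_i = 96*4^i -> [96, 384, 1536, 6144, 24576]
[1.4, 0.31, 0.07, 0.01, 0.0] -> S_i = 1.40*0.22^i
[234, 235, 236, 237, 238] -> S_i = 234 + 1*i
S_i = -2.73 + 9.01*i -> [-2.73, 6.28, 15.29, 24.3, 33.31]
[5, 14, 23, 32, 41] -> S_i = 5 + 9*i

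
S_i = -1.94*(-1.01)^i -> [-1.94, 1.96, -1.98, 2.0, -2.02]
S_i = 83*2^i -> [83, 166, 332, 664, 1328]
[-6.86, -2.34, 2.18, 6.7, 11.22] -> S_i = -6.86 + 4.52*i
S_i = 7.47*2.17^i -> [7.47, 16.21, 35.18, 76.33, 165.64]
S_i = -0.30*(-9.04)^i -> [-0.3, 2.71, -24.52, 221.63, -2003.53]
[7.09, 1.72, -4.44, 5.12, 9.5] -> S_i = Random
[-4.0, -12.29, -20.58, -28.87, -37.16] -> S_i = -4.00 + -8.29*i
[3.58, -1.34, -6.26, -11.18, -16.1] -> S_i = 3.58 + -4.92*i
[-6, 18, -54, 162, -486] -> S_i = -6*-3^i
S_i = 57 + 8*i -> [57, 65, 73, 81, 89]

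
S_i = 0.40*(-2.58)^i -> [0.4, -1.03, 2.66, -6.87, 17.72]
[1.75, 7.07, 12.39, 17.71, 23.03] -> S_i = 1.75 + 5.32*i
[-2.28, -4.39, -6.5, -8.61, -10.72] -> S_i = -2.28 + -2.11*i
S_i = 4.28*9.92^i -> [4.28, 42.46, 421.18, 4178.1, 41446.75]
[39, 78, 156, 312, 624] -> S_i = 39*2^i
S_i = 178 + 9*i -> [178, 187, 196, 205, 214]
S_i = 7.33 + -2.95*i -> [7.33, 4.38, 1.43, -1.52, -4.47]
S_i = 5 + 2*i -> [5, 7, 9, 11, 13]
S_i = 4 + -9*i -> [4, -5, -14, -23, -32]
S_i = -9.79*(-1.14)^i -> [-9.79, 11.16, -12.72, 14.5, -16.53]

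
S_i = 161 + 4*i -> [161, 165, 169, 173, 177]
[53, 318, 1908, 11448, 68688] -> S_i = 53*6^i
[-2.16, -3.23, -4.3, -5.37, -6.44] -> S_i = -2.16 + -1.07*i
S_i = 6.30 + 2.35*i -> [6.3, 8.65, 11.0, 13.35, 15.7]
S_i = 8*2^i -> [8, 16, 32, 64, 128]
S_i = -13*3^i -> [-13, -39, -117, -351, -1053]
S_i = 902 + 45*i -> [902, 947, 992, 1037, 1082]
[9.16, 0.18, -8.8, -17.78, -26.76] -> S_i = 9.16 + -8.98*i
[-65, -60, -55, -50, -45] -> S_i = -65 + 5*i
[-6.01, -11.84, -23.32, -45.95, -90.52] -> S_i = -6.01*1.97^i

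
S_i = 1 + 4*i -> [1, 5, 9, 13, 17]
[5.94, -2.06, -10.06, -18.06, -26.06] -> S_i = 5.94 + -8.00*i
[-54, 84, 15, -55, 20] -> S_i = Random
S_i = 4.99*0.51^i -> [4.99, 2.54, 1.3, 0.66, 0.34]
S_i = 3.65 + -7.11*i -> [3.65, -3.46, -10.57, -17.68, -24.79]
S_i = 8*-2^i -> [8, -16, 32, -64, 128]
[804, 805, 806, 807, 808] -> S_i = 804 + 1*i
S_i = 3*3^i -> [3, 9, 27, 81, 243]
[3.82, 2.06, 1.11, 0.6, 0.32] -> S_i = 3.82*0.54^i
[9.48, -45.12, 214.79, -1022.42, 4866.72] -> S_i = 9.48*(-4.76)^i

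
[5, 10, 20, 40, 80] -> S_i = 5*2^i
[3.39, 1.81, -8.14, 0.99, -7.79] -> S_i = Random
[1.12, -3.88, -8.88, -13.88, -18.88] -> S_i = 1.12 + -5.00*i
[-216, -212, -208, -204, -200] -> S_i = -216 + 4*i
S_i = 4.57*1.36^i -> [4.57, 6.22, 8.45, 11.5, 15.63]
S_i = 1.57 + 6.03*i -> [1.57, 7.6, 13.63, 19.66, 25.69]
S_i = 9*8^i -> [9, 72, 576, 4608, 36864]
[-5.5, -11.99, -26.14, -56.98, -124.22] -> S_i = -5.50*2.18^i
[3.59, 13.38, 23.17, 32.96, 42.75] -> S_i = 3.59 + 9.79*i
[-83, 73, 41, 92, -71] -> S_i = Random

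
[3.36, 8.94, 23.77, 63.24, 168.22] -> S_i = 3.36*2.66^i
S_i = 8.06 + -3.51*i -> [8.06, 4.55, 1.04, -2.47, -5.98]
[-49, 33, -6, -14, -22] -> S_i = Random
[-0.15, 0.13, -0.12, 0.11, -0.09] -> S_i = -0.15*(-0.89)^i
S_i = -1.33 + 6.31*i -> [-1.33, 4.98, 11.29, 17.6, 23.91]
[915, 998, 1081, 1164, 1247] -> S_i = 915 + 83*i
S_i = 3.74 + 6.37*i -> [3.74, 10.11, 16.48, 22.85, 29.22]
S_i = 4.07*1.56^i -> [4.07, 6.35, 9.9, 15.45, 24.1]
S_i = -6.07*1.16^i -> [-6.07, -7.04, -8.17, -9.47, -10.99]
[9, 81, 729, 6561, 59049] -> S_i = 9*9^i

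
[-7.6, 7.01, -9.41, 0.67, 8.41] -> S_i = Random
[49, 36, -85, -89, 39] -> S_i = Random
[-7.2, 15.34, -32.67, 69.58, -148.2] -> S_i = -7.20*(-2.13)^i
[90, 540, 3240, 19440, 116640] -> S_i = 90*6^i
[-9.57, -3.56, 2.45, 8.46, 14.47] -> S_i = -9.57 + 6.01*i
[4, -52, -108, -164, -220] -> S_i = 4 + -56*i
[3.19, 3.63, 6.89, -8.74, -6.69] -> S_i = Random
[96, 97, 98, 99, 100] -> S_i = 96 + 1*i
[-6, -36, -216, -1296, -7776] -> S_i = -6*6^i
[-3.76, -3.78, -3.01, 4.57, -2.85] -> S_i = Random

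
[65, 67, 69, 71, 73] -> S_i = 65 + 2*i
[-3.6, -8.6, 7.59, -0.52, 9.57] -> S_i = Random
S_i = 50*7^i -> [50, 350, 2450, 17150, 120050]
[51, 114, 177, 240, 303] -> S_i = 51 + 63*i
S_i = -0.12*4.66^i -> [-0.12, -0.56, -2.61, -12.14, -56.59]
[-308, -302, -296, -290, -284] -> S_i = -308 + 6*i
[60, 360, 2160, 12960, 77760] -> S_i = 60*6^i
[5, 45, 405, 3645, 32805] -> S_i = 5*9^i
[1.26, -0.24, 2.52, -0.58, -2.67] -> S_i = Random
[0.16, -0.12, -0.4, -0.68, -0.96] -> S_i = 0.16 + -0.28*i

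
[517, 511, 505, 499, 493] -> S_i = 517 + -6*i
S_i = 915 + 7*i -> [915, 922, 929, 936, 943]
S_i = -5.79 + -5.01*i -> [-5.79, -10.8, -15.81, -20.82, -25.83]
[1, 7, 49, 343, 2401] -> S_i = 1*7^i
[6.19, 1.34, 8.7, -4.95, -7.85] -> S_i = Random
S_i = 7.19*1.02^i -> [7.19, 7.33, 7.48, 7.63, 7.78]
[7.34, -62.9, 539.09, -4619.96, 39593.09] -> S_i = 7.34*(-8.57)^i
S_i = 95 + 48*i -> [95, 143, 191, 239, 287]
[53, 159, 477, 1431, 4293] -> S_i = 53*3^i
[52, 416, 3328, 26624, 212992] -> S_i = 52*8^i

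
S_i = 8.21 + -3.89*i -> [8.21, 4.32, 0.43, -3.46, -7.35]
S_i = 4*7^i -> [4, 28, 196, 1372, 9604]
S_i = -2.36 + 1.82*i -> [-2.36, -0.54, 1.28, 3.1, 4.92]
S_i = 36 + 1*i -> [36, 37, 38, 39, 40]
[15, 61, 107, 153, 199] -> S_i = 15 + 46*i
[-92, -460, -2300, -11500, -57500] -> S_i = -92*5^i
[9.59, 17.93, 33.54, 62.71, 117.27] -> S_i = 9.59*1.87^i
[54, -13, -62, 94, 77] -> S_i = Random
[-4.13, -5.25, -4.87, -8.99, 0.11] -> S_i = Random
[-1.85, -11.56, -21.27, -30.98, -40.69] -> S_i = -1.85 + -9.71*i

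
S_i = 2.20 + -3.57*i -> [2.2, -1.37, -4.94, -8.51, -12.08]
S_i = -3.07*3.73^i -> [-3.07, -11.45, -42.71, -159.32, -594.26]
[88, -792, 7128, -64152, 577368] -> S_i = 88*-9^i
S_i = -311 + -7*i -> [-311, -318, -325, -332, -339]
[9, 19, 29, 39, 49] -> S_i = 9 + 10*i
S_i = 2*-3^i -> [2, -6, 18, -54, 162]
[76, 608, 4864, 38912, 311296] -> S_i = 76*8^i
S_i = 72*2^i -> [72, 144, 288, 576, 1152]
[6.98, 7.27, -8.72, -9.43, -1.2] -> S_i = Random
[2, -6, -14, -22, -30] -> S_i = 2 + -8*i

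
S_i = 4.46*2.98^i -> [4.46, 13.29, 39.61, 118.03, 351.72]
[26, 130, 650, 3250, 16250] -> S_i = 26*5^i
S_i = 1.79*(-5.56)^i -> [1.79, -9.95, 55.34, -307.66, 1710.61]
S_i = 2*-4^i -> [2, -8, 32, -128, 512]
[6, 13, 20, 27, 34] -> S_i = 6 + 7*i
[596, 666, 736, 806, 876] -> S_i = 596 + 70*i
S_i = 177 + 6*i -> [177, 183, 189, 195, 201]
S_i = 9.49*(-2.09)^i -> [9.49, -19.83, 41.45, -86.64, 181.07]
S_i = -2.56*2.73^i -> [-2.56, -6.99, -19.08, -52.09, -142.2]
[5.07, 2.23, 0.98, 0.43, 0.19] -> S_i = 5.07*0.44^i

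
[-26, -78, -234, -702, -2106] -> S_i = -26*3^i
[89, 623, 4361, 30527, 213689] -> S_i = 89*7^i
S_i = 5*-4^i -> [5, -20, 80, -320, 1280]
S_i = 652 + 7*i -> [652, 659, 666, 673, 680]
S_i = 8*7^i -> [8, 56, 392, 2744, 19208]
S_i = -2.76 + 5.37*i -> [-2.76, 2.61, 7.98, 13.35, 18.72]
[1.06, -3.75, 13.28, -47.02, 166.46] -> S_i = 1.06*(-3.54)^i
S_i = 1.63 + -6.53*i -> [1.63, -4.9, -11.43, -17.96, -24.49]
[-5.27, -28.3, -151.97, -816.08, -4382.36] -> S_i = -5.27*5.37^i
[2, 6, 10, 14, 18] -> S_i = 2 + 4*i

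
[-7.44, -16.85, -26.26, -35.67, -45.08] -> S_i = -7.44 + -9.41*i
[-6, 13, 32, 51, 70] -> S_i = -6 + 19*i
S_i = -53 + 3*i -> [-53, -50, -47, -44, -41]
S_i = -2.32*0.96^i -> [-2.32, -2.23, -2.14, -2.05, -1.97]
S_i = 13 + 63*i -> [13, 76, 139, 202, 265]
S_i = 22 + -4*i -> [22, 18, 14, 10, 6]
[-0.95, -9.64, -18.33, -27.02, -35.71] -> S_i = -0.95 + -8.69*i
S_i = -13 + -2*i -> [-13, -15, -17, -19, -21]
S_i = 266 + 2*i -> [266, 268, 270, 272, 274]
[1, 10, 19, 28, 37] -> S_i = 1 + 9*i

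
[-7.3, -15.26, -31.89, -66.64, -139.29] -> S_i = -7.30*2.09^i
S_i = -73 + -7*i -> [-73, -80, -87, -94, -101]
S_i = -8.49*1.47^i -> [-8.49, -12.48, -18.35, -26.97, -39.64]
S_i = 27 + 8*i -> [27, 35, 43, 51, 59]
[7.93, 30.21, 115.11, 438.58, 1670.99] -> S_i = 7.93*3.81^i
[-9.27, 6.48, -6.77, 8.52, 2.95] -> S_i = Random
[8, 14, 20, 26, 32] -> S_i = 8 + 6*i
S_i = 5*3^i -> [5, 15, 45, 135, 405]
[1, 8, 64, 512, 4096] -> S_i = 1*8^i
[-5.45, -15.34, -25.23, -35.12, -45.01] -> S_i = -5.45 + -9.89*i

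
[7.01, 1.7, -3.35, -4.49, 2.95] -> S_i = Random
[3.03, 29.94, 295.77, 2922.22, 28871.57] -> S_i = 3.03*9.88^i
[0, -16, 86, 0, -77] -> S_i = Random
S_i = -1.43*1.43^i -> [-1.43, -2.04, -2.92, -4.18, -5.98]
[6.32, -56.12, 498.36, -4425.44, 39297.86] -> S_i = 6.32*(-8.88)^i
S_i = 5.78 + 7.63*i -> [5.78, 13.41, 21.04, 28.67, 36.3]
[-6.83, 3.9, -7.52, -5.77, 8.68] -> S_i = Random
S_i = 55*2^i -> [55, 110, 220, 440, 880]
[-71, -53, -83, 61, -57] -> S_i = Random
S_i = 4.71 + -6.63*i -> [4.71, -1.92, -8.55, -15.18, -21.81]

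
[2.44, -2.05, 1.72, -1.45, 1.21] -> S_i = 2.44*(-0.84)^i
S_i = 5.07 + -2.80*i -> [5.07, 2.27, -0.53, -3.33, -6.13]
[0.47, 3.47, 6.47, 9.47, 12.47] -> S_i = 0.47 + 3.00*i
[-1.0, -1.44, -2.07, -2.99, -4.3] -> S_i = -1.00*1.44^i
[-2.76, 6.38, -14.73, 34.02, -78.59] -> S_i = -2.76*(-2.31)^i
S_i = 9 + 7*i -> [9, 16, 23, 30, 37]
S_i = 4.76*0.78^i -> [4.76, 3.71, 2.9, 2.26, 1.76]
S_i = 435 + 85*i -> [435, 520, 605, 690, 775]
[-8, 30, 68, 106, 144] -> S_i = -8 + 38*i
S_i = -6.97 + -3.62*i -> [-6.97, -10.59, -14.21, -17.83, -21.45]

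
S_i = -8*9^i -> [-8, -72, -648, -5832, -52488]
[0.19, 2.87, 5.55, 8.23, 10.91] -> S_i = 0.19 + 2.68*i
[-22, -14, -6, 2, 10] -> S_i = -22 + 8*i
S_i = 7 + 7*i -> [7, 14, 21, 28, 35]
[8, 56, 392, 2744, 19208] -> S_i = 8*7^i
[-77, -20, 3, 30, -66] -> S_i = Random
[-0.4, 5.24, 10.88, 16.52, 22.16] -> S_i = -0.40 + 5.64*i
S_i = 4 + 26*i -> [4, 30, 56, 82, 108]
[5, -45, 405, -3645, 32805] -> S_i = 5*-9^i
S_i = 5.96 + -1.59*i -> [5.96, 4.37, 2.78, 1.19, -0.4]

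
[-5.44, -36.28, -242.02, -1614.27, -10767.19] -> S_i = -5.44*6.67^i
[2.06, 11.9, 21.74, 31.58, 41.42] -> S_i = 2.06 + 9.84*i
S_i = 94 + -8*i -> [94, 86, 78, 70, 62]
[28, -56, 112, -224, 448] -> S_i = 28*-2^i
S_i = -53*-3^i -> [-53, 159, -477, 1431, -4293]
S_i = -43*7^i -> [-43, -301, -2107, -14749, -103243]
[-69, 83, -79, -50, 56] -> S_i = Random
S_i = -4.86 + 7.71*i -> [-4.86, 2.85, 10.56, 18.27, 25.98]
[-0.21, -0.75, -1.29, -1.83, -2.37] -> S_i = -0.21 + -0.54*i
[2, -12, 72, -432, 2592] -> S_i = 2*-6^i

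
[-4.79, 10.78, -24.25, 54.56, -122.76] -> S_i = -4.79*(-2.25)^i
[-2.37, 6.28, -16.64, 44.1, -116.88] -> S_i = -2.37*(-2.65)^i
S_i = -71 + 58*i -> [-71, -13, 45, 103, 161]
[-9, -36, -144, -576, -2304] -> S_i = -9*4^i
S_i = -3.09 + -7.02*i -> [-3.09, -10.11, -17.13, -24.15, -31.17]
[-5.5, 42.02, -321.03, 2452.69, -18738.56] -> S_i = -5.50*(-7.64)^i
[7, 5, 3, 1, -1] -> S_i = 7 + -2*i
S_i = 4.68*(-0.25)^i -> [4.68, -1.17, 0.29, -0.07, 0.02]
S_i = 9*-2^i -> [9, -18, 36, -72, 144]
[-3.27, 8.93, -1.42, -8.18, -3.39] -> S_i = Random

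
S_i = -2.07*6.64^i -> [-2.07, -13.74, -91.27, -606.0, -4023.86]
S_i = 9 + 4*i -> [9, 13, 17, 21, 25]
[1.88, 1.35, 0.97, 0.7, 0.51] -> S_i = 1.88*0.72^i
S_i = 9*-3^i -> [9, -27, 81, -243, 729]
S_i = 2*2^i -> [2, 4, 8, 16, 32]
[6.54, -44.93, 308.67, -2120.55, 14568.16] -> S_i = 6.54*(-6.87)^i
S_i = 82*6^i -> [82, 492, 2952, 17712, 106272]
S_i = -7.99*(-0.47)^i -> [-7.99, 3.76, -1.76, 0.83, -0.39]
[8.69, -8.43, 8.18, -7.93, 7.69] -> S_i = 8.69*(-0.97)^i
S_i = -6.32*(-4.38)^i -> [-6.32, 27.68, -121.25, 531.05, -2326.02]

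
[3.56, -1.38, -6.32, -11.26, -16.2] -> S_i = 3.56 + -4.94*i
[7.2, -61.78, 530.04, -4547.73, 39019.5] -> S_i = 7.20*(-8.58)^i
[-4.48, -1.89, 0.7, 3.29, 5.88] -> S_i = -4.48 + 2.59*i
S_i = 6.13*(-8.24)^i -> [6.13, -50.51, 416.21, -3429.59, 28259.82]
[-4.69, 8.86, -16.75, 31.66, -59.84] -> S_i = -4.69*(-1.89)^i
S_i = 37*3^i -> [37, 111, 333, 999, 2997]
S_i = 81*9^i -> [81, 729, 6561, 59049, 531441]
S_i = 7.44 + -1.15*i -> [7.44, 6.29, 5.14, 3.99, 2.84]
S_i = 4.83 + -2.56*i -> [4.83, 2.27, -0.29, -2.85, -5.41]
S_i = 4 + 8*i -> [4, 12, 20, 28, 36]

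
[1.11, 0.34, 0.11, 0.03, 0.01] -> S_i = 1.11*0.31^i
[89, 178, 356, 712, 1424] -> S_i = 89*2^i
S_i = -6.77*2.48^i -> [-6.77, -16.79, -41.64, -103.26, -256.09]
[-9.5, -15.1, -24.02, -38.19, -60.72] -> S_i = -9.50*1.59^i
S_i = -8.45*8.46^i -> [-8.45, -71.49, -604.78, -5116.44, -43285.07]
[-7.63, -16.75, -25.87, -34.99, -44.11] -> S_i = -7.63 + -9.12*i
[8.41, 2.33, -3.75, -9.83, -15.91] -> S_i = 8.41 + -6.08*i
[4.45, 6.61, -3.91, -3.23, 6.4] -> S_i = Random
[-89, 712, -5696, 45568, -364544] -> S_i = -89*-8^i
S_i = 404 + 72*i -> [404, 476, 548, 620, 692]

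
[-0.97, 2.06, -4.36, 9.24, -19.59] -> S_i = -0.97*(-2.12)^i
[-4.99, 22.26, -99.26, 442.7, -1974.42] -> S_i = -4.99*(-4.46)^i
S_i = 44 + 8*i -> [44, 52, 60, 68, 76]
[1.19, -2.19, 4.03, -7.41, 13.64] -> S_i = 1.19*(-1.84)^i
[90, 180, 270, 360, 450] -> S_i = 90 + 90*i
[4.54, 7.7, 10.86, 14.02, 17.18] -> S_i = 4.54 + 3.16*i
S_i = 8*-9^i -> [8, -72, 648, -5832, 52488]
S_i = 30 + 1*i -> [30, 31, 32, 33, 34]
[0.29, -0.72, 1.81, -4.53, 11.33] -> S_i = 0.29*(-2.50)^i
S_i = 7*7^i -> [7, 49, 343, 2401, 16807]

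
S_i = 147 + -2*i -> [147, 145, 143, 141, 139]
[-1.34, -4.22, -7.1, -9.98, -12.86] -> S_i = -1.34 + -2.88*i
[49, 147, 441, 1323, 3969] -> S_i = 49*3^i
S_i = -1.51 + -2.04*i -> [-1.51, -3.55, -5.59, -7.63, -9.67]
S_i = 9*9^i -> [9, 81, 729, 6561, 59049]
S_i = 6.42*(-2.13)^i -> [6.42, -13.67, 29.13, -62.04, 132.15]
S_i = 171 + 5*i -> [171, 176, 181, 186, 191]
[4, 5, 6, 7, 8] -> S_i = 4 + 1*i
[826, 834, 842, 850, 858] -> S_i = 826 + 8*i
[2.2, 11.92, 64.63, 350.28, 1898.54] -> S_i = 2.20*5.42^i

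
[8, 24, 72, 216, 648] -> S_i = 8*3^i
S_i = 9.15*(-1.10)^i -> [9.15, -10.07, 11.07, -12.18, 13.4]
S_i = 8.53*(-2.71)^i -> [8.53, -23.12, 62.65, -169.77, 460.07]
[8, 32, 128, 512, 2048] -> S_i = 8*4^i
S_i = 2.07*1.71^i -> [2.07, 3.54, 6.05, 10.35, 17.7]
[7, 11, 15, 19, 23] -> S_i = 7 + 4*i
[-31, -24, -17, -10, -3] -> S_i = -31 + 7*i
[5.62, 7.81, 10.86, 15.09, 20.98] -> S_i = 5.62*1.39^i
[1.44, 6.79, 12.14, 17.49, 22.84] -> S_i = 1.44 + 5.35*i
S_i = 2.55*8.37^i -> [2.55, 21.34, 178.65, 1495.26, 12515.32]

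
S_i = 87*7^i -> [87, 609, 4263, 29841, 208887]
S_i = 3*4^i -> [3, 12, 48, 192, 768]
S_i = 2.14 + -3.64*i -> [2.14, -1.5, -5.14, -8.78, -12.42]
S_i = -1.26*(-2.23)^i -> [-1.26, 2.81, -6.27, 13.97, -31.16]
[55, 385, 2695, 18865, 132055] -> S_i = 55*7^i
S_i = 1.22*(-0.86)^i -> [1.22, -1.05, 0.9, -0.78, 0.67]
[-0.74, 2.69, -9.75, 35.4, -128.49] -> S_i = -0.74*(-3.63)^i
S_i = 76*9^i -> [76, 684, 6156, 55404, 498636]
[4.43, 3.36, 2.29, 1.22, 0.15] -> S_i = 4.43 + -1.07*i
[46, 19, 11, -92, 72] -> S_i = Random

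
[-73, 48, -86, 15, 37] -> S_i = Random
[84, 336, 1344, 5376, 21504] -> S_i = 84*4^i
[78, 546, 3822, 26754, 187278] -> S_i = 78*7^i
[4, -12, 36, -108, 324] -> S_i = 4*-3^i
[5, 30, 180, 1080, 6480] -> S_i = 5*6^i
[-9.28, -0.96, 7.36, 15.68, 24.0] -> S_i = -9.28 + 8.32*i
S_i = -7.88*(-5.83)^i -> [-7.88, 45.94, -267.83, 1561.46, -9103.33]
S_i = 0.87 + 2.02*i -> [0.87, 2.89, 4.91, 6.93, 8.95]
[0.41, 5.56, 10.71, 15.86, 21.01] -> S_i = 0.41 + 5.15*i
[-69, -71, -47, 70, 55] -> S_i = Random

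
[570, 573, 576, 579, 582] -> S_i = 570 + 3*i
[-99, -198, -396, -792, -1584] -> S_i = -99*2^i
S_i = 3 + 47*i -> [3, 50, 97, 144, 191]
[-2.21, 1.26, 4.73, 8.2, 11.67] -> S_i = -2.21 + 3.47*i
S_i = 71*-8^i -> [71, -568, 4544, -36352, 290816]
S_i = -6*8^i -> [-6, -48, -384, -3072, -24576]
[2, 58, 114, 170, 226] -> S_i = 2 + 56*i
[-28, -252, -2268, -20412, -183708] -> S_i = -28*9^i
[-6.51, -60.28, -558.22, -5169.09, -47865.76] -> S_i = -6.51*9.26^i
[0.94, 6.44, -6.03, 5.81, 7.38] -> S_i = Random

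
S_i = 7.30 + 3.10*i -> [7.3, 10.4, 13.5, 16.6, 19.7]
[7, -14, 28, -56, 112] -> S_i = 7*-2^i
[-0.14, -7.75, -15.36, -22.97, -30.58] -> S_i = -0.14 + -7.61*i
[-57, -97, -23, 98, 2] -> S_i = Random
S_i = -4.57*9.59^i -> [-4.57, -43.83, -420.29, -4030.62, -38653.66]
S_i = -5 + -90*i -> [-5, -95, -185, -275, -365]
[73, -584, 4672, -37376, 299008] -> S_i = 73*-8^i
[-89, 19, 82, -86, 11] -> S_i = Random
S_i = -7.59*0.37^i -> [-7.59, -2.81, -1.04, -0.38, -0.14]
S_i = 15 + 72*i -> [15, 87, 159, 231, 303]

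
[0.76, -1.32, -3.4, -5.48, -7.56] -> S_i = 0.76 + -2.08*i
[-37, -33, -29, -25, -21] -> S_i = -37 + 4*i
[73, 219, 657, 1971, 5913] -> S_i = 73*3^i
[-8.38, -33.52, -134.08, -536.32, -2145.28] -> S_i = -8.38*4.00^i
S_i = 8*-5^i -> [8, -40, 200, -1000, 5000]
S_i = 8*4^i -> [8, 32, 128, 512, 2048]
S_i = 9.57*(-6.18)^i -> [9.57, -59.14, 365.5, -2258.8, 13959.37]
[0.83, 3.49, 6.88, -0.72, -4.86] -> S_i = Random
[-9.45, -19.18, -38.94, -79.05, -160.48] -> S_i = -9.45*2.03^i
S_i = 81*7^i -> [81, 567, 3969, 27783, 194481]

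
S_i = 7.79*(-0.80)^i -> [7.79, -6.23, 4.99, -3.99, 3.19]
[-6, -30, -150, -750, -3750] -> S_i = -6*5^i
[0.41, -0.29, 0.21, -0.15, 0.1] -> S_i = 0.41*(-0.71)^i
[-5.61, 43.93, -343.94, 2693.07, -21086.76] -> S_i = -5.61*(-7.83)^i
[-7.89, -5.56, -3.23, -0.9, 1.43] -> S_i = -7.89 + 2.33*i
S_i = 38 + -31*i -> [38, 7, -24, -55, -86]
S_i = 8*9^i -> [8, 72, 648, 5832, 52488]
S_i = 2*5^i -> [2, 10, 50, 250, 1250]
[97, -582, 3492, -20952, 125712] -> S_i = 97*-6^i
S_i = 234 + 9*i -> [234, 243, 252, 261, 270]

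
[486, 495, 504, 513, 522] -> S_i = 486 + 9*i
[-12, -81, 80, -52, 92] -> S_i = Random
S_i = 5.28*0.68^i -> [5.28, 3.59, 2.44, 1.66, 1.13]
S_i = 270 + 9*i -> [270, 279, 288, 297, 306]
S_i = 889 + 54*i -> [889, 943, 997, 1051, 1105]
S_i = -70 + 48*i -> [-70, -22, 26, 74, 122]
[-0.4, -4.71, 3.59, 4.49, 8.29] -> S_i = Random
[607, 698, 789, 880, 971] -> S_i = 607 + 91*i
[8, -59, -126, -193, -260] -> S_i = 8 + -67*i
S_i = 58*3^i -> [58, 174, 522, 1566, 4698]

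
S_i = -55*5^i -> [-55, -275, -1375, -6875, -34375]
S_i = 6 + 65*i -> [6, 71, 136, 201, 266]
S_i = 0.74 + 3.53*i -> [0.74, 4.27, 7.8, 11.33, 14.86]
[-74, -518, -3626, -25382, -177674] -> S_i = -74*7^i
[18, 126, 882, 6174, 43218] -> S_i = 18*7^i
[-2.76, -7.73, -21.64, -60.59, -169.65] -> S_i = -2.76*2.80^i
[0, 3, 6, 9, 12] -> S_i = 0 + 3*i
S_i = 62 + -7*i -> [62, 55, 48, 41, 34]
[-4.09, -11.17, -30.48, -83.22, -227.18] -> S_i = -4.09*2.73^i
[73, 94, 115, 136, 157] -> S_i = 73 + 21*i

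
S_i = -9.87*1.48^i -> [-9.87, -14.61, -21.62, -32.0, -47.35]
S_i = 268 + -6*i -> [268, 262, 256, 250, 244]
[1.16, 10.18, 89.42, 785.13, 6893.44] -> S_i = 1.16*8.78^i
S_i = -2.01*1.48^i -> [-2.01, -2.97, -4.4, -6.52, -9.64]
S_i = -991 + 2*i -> [-991, -989, -987, -985, -983]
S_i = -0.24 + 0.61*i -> [-0.24, 0.37, 0.98, 1.59, 2.2]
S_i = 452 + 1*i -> [452, 453, 454, 455, 456]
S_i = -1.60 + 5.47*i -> [-1.6, 3.87, 9.34, 14.81, 20.28]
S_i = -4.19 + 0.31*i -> [-4.19, -3.88, -3.57, -3.26, -2.95]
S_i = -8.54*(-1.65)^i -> [-8.54, 14.09, -23.25, 38.36, -63.3]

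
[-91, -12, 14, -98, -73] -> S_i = Random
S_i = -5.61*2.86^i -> [-5.61, -16.04, -45.89, -131.24, -375.34]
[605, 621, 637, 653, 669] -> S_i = 605 + 16*i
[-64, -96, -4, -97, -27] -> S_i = Random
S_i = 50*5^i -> [50, 250, 1250, 6250, 31250]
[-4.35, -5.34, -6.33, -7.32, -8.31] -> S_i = -4.35 + -0.99*i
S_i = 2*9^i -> [2, 18, 162, 1458, 13122]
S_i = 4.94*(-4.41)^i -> [4.94, -21.79, 96.07, -423.68, 1868.45]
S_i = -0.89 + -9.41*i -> [-0.89, -10.3, -19.71, -29.12, -38.53]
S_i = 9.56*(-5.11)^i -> [9.56, -48.85, 249.63, -1275.62, 6518.41]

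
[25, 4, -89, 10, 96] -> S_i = Random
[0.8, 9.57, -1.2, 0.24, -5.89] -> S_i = Random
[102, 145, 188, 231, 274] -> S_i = 102 + 43*i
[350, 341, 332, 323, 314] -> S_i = 350 + -9*i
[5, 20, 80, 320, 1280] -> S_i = 5*4^i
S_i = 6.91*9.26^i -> [6.91, 63.99, 592.52, 5486.7, 50806.82]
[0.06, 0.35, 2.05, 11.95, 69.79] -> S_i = 0.06*5.84^i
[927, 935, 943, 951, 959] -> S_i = 927 + 8*i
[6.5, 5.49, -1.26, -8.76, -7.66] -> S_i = Random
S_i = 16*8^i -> [16, 128, 1024, 8192, 65536]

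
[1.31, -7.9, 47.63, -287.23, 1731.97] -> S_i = 1.31*(-6.03)^i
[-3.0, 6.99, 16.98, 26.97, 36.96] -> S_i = -3.00 + 9.99*i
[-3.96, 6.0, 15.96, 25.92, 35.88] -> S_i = -3.96 + 9.96*i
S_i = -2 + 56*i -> [-2, 54, 110, 166, 222]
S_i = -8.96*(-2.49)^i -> [-8.96, 22.31, -55.55, 138.33, -344.43]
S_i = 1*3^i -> [1, 3, 9, 27, 81]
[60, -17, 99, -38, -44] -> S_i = Random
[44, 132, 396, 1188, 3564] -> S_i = 44*3^i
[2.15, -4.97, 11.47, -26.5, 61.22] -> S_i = 2.15*(-2.31)^i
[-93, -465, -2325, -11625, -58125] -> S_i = -93*5^i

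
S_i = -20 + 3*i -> [-20, -17, -14, -11, -8]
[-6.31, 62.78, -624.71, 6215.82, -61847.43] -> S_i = -6.31*(-9.95)^i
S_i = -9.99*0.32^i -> [-9.99, -3.2, -1.02, -0.33, -0.1]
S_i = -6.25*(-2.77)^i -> [-6.25, 17.31, -47.96, 132.84, -367.96]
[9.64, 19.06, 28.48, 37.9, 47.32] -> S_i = 9.64 + 9.42*i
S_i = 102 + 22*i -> [102, 124, 146, 168, 190]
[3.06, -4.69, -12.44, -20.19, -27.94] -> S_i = 3.06 + -7.75*i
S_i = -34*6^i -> [-34, -204, -1224, -7344, -44064]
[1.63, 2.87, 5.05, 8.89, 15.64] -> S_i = 1.63*1.76^i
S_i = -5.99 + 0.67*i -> [-5.99, -5.32, -4.65, -3.98, -3.31]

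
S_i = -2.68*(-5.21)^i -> [-2.68, 13.96, -72.75, 379.01, -1974.63]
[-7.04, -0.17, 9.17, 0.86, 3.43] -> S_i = Random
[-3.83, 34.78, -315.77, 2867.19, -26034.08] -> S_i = -3.83*(-9.08)^i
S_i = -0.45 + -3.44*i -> [-0.45, -3.89, -7.33, -10.77, -14.21]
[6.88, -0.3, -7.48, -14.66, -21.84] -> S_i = 6.88 + -7.18*i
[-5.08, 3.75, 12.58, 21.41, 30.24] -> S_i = -5.08 + 8.83*i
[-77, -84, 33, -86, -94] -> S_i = Random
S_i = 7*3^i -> [7, 21, 63, 189, 567]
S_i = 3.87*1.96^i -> [3.87, 7.59, 14.87, 29.14, 57.11]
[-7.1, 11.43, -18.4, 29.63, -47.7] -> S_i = -7.10*(-1.61)^i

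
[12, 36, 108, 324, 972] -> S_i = 12*3^i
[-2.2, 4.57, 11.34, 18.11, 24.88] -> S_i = -2.20 + 6.77*i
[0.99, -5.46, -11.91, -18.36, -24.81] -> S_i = 0.99 + -6.45*i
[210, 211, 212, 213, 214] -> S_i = 210 + 1*i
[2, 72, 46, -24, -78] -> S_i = Random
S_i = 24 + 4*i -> [24, 28, 32, 36, 40]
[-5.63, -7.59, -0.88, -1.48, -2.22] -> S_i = Random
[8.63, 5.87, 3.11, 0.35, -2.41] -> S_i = 8.63 + -2.76*i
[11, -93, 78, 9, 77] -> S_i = Random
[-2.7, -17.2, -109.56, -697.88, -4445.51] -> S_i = -2.70*6.37^i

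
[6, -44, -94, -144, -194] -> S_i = 6 + -50*i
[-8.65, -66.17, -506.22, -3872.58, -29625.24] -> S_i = -8.65*7.65^i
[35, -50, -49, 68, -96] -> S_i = Random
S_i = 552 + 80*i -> [552, 632, 712, 792, 872]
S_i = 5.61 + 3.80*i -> [5.61, 9.41, 13.21, 17.01, 20.81]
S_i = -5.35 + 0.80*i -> [-5.35, -4.55, -3.75, -2.95, -2.15]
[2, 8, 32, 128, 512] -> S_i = 2*4^i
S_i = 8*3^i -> [8, 24, 72, 216, 648]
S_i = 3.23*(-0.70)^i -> [3.23, -2.26, 1.58, -1.11, 0.78]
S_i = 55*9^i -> [55, 495, 4455, 40095, 360855]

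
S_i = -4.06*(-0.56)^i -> [-4.06, 2.27, -1.27, 0.71, -0.4]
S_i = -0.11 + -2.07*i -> [-0.11, -2.18, -4.25, -6.32, -8.39]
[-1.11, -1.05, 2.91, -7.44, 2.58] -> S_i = Random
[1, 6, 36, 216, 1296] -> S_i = 1*6^i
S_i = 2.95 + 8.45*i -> [2.95, 11.4, 19.85, 28.3, 36.75]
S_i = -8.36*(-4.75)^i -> [-8.36, 39.71, -188.62, 895.96, -4255.8]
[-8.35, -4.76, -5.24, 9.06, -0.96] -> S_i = Random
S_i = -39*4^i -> [-39, -156, -624, -2496, -9984]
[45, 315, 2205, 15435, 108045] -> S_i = 45*7^i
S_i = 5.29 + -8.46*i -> [5.29, -3.17, -11.63, -20.09, -28.55]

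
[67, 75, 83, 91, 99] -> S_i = 67 + 8*i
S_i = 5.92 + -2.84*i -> [5.92, 3.08, 0.24, -2.6, -5.44]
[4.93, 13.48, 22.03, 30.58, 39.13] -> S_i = 4.93 + 8.55*i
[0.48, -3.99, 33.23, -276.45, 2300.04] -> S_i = 0.48*(-8.32)^i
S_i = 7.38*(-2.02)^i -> [7.38, -14.91, 30.11, -60.83, 122.87]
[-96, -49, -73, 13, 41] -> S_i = Random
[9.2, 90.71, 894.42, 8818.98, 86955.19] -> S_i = 9.20*9.86^i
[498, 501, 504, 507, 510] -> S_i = 498 + 3*i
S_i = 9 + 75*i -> [9, 84, 159, 234, 309]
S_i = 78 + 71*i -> [78, 149, 220, 291, 362]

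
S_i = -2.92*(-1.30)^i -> [-2.92, 3.8, -4.93, 6.42, -8.34]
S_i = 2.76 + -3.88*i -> [2.76, -1.12, -5.0, -8.88, -12.76]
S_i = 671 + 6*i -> [671, 677, 683, 689, 695]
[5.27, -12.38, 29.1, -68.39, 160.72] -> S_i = 5.27*(-2.35)^i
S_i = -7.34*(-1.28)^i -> [-7.34, 9.4, -12.03, 15.39, -19.7]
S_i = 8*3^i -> [8, 24, 72, 216, 648]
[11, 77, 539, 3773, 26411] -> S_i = 11*7^i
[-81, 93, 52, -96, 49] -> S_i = Random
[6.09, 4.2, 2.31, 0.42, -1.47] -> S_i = 6.09 + -1.89*i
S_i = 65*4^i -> [65, 260, 1040, 4160, 16640]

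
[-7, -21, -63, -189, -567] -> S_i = -7*3^i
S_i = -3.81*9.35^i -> [-3.81, -35.62, -333.08, -3114.3, -29118.66]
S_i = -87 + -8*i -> [-87, -95, -103, -111, -119]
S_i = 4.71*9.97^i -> [4.71, 46.96, 468.18, 4667.74, 46537.34]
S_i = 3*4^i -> [3, 12, 48, 192, 768]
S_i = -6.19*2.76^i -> [-6.19, -17.08, -47.15, -130.14, -359.19]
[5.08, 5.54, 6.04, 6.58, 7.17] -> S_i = 5.08*1.09^i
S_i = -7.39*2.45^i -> [-7.39, -18.11, -44.36, -108.68, -266.26]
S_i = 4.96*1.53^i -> [4.96, 7.59, 11.61, 17.76, 27.18]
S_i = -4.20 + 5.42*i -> [-4.2, 1.22, 6.64, 12.06, 17.48]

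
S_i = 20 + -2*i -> [20, 18, 16, 14, 12]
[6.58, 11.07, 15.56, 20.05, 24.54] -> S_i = 6.58 + 4.49*i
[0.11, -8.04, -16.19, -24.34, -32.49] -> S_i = 0.11 + -8.15*i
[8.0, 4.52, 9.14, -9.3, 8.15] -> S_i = Random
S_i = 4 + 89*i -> [4, 93, 182, 271, 360]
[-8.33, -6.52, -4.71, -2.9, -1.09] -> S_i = -8.33 + 1.81*i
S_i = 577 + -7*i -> [577, 570, 563, 556, 549]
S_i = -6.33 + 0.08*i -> [-6.33, -6.25, -6.17, -6.09, -6.01]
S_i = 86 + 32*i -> [86, 118, 150, 182, 214]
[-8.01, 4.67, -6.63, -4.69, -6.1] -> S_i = Random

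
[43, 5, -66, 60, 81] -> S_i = Random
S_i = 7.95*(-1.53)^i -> [7.95, -12.16, 18.61, -28.47, 43.56]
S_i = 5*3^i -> [5, 15, 45, 135, 405]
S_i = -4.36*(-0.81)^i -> [-4.36, 3.53, -2.86, 2.32, -1.88]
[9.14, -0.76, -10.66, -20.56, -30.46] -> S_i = 9.14 + -9.90*i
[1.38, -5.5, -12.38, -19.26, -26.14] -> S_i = 1.38 + -6.88*i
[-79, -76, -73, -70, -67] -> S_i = -79 + 3*i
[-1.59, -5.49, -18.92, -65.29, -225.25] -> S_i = -1.59*3.45^i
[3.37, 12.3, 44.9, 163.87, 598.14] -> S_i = 3.37*3.65^i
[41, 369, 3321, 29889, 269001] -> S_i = 41*9^i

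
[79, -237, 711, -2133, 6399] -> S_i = 79*-3^i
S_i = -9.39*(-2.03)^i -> [-9.39, 19.06, -38.7, 78.55, -159.46]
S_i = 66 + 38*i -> [66, 104, 142, 180, 218]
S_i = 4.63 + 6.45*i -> [4.63, 11.08, 17.53, 23.98, 30.43]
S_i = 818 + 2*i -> [818, 820, 822, 824, 826]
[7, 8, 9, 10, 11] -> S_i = 7 + 1*i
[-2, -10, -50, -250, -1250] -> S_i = -2*5^i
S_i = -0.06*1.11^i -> [-0.06, -0.07, -0.07, -0.08, -0.09]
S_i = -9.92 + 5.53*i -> [-9.92, -4.39, 1.14, 6.67, 12.2]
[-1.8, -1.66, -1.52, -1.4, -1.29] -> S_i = -1.80*0.92^i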